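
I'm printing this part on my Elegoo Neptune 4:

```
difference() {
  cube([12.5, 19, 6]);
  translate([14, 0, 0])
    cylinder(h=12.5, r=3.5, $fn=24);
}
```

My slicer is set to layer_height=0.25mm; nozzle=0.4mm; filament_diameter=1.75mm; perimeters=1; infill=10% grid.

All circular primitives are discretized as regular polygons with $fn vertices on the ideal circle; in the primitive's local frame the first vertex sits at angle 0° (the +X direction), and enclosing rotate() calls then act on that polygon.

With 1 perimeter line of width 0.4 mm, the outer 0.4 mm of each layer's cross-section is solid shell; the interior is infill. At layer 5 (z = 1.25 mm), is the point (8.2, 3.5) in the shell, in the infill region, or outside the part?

infill

At z = 1.25 mm: the cube (footprint 12.5×19) is included at this height; the r=3.5 cylinder at (14, 0) contributes a regular 24-gon of circumradius 3.5; Taking the first minus the rest: starting from the 12.5×19 cube, the r=3.5 cylinder at (14, 0) partially overlaps it — only the 4.46 mm² overlap (of its 38.05 mm²) is removed, clipping the outline — 1 connected region. Overall, the cross-section is a single solid region. The nearest boundary edge runs (11.53, 2.47)→(10.97, 1.75); distance from the point to it = 3.28 mm. The point is inside the cross-section and 3.28 mm from the nearest boundary — more than the 0.4 mm shell width (1 × 0.4), so it's in the infill interior.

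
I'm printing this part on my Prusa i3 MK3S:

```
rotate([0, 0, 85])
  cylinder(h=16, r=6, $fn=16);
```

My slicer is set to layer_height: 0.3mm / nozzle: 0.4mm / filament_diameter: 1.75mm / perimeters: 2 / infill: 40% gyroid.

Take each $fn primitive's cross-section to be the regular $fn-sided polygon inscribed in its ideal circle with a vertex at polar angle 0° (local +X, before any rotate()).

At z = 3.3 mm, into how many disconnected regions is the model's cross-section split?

1

At z = 3.3 mm: the r=6 cylinder gives a regular 16-gon of circumradius 6 (constant along its height); (rotated 85° about Z; rotation is an isometry so areas/perimeters/island counts are preserved). The result has 1 disconnected region.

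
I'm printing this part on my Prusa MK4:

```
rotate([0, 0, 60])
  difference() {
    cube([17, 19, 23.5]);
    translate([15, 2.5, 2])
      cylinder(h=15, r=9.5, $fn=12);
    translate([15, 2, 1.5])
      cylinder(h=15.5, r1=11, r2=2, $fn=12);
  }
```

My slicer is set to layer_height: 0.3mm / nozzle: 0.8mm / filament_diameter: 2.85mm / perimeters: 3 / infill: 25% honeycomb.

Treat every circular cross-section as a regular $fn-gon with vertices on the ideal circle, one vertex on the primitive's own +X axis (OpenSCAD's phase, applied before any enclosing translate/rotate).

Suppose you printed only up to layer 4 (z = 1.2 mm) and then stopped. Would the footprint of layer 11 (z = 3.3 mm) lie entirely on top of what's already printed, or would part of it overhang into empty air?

entirely on top

Compare the two slices. At z = 1.2: the cube is present — its section is the full 17×19 rectangle (area 323.00 mm²); the cylinder at (15, 2.5) is absent (z outside [2, 17]); the cone at (15, 2) is not intersected at this z (z outside [1.5, 17]); After the difference (first − rest): none of the subtracted shapes is present at this height, so the 17×19 cube is unchanged — area = 323.00 mm²; (rotated 60° about Z; rotation is an isometry so areas/perimeters/island counts are preserved). At z = 3.3: the cube (footprint 17×19) is included at this height (area 323.00 mm²); the r=9.5 cylinder at (15, 2.5) gives a regular 12-gon of circumradius 9.5 (constant along its height) (area = (12/2)·9.500²·sin(360°/12) = 270.75 mm²); the cone at (15, 2): at t=0.116 of its height the radius interpolates to r₁+(r₂−r₁)t = 9.955, giving a regular 12-gon of that circumradius (area = (12/2)·9.955²·sin(360°/12) = 297.30 mm²); After the difference (first − rest): starting from the 17×19 cube (323.00 mm²), the r=9.5 cylinder at (15, 2.5) partially overlaps it — only the 114.06 mm² overlap (of its 270.75 mm²) is removed, clipping the outline; the cone at (15, 2) partially overlaps it — only the 3.31 mm² overlap (of its 297.30 mm²) is removed, clipping the outline — area = 205.62 mm²; (rotated 60° about Z; rotation is an isometry so areas/perimeters/island counts are preserved). Checking containment: the cross-section at z = 3.3 is a subset of the cross-section at z = 1.2.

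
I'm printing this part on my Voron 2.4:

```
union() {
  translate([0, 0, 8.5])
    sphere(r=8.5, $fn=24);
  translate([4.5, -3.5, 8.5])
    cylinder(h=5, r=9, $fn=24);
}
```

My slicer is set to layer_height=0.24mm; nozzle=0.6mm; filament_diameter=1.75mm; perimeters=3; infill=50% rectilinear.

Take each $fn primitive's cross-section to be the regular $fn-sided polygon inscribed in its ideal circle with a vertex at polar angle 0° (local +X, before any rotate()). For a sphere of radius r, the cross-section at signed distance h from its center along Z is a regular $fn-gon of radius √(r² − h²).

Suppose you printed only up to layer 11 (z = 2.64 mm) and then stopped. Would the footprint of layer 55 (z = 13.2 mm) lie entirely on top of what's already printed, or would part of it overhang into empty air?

Compare the two slices. At z = 2.64: the r=8.5 sphere slices to a regular 24-gon of circumradius 6.157 (√(r²−h²) with h=5.86 from center) (area = (24/2)·6.157²·sin(360°/24) = 117.74 mm²); the cylinder at (4.5, -3.5) does not reach this height (z outside [8.5, 13.5]); Combining (union): only the r=8.5 sphere is present, so the union is just that shape — area = 117.74 mm². At z = 13.2: the sphere: section is a regular 24-gon, circumradius = √(r²−h²) = √(8.5²−4.7²) = 7.082 (area = (24/2)·7.082²·sin(360°/24) = 155.79 mm²); the r=9 cylinder at (4.5, -3.5) gives a regular 24-gon of circumradius 9 (constant along its height) (area = (24/2)·9.000²·sin(360°/24) = 251.57 mm²); Combining (union): the regions partially overlap — summed areas 407.36 mm² minus the doubly-counted overlap 109.02 mm² gives 298.34 mm² — area = 298.34 mm². Checking containment: at z = 13.2 the cross-section extends beyond the z = 2.64 cross-section by about 180.60 mm².

part overhangs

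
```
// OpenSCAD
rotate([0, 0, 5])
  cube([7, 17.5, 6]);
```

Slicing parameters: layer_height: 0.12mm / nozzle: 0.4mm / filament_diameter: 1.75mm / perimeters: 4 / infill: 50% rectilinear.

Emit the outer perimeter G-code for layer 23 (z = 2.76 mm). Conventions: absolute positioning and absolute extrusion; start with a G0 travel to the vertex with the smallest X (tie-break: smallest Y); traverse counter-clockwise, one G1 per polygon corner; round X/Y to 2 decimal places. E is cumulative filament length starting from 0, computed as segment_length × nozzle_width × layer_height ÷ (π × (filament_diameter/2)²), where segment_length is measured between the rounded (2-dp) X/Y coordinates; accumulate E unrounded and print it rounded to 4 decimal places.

G0 X-1.53 Y17.43 Z2.76
G1 X0.00 Y0.00 E0.3492
G1 X6.97 Y0.61 E0.4888
G1 X5.45 Y18.04 E0.8380
G1 X-1.53 Y17.43 E0.9778

At z = 2.76 mm: the cube is present — its section is the full 7×17.5 rectangle; (rotated 5° about Z; rotation is an isometry so areas/perimeters/island counts are preserved). The outline is a single polygon with 4 vertices. Extrusion per mm of travel: 0.4 × 0.12 / (π × 0.875²) = 0.019956. Accumulating E over each segment gives final E = 0.9778.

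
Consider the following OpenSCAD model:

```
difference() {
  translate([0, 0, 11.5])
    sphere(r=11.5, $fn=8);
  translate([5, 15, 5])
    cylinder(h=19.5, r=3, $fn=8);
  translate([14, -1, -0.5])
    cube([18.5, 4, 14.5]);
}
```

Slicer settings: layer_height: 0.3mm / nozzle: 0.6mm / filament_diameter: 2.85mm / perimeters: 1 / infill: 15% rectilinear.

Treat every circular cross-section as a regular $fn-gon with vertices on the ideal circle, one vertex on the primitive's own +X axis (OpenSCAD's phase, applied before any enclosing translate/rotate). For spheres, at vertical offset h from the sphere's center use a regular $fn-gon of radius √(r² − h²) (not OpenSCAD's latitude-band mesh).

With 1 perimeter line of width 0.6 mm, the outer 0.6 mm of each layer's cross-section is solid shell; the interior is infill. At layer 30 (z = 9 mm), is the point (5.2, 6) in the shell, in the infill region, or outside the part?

At z = 9 mm: the r=11.5 sphere slices to a regular 8-gon of circumradius 11.225 (√(r²−h²) with h=2.5 from center); the r=3 cylinder at (5, 15) gives a regular 8-gon of circumradius 3 (constant along its height); the cube at (14, -1) is present — its section is the full 18.5×4 rectangle; Taking the first minus the rest: starting from the r=11.5 sphere, the r=3 cylinder at (5, 15) misses the remaining region (no effect); the 18.5×4 cube at (14, -1) misses the remaining region (no effect) — 1 connected region. Overall, the cross-section is a single solid region. The nearest boundary edge runs (0.00, 11.22)→(7.94, 7.94); distance from the point to it = 2.84 mm. The point is inside the cross-section and 2.84 mm from the nearest boundary — more than the 0.6 mm shell width (1 × 0.6), so it's in the infill interior.

infill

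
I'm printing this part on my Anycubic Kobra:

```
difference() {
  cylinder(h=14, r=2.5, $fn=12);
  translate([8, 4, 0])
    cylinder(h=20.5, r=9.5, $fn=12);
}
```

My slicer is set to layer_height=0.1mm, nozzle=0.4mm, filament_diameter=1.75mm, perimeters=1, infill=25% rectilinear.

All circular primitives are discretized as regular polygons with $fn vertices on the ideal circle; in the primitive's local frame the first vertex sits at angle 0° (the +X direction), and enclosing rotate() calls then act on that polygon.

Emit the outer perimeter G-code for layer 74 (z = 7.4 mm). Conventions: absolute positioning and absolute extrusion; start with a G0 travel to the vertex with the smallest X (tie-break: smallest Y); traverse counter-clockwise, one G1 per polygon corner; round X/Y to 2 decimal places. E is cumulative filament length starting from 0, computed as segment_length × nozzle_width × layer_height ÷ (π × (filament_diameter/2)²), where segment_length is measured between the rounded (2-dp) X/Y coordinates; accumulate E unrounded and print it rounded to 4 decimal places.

G0 X-2.50 Y0.00 Z7.40
G1 X-2.17 Y-1.25 E0.0215
G1 X-1.25 Y-2.17 E0.0431
G1 X0.00 Y-2.50 E0.0646
G1 X1.20 Y-2.18 E0.0853
G1 X-0.23 Y-0.75 E0.1189
G1 X-1.02 Y2.23 E0.1702
G1 X-1.25 Y2.17 E0.1741
G1 X-2.17 Y1.25 E0.1958
G1 X-2.50 Y0.00 E0.2173

At z = 7.4 mm: the cylinder: section is a regular 12-gon, circumradius r=2.5; the cylinder at (8, 4): section is a regular 12-gon, circumradius r=9.5; After the difference (first − rest): starting from the r=2.5 cylinder, the r=9.5 cylinder at (8, 4) partially overlaps it — only the 10.49 mm² overlap (of its 270.75 mm²) is removed, clipping the outline — 1 connected region. The outline is a single polygon with 9 vertices. Extrusion per mm of travel: 0.4 × 0.1 / (π × 0.875²) = 0.016630. Accumulating E over each segment gives final E = 0.2173.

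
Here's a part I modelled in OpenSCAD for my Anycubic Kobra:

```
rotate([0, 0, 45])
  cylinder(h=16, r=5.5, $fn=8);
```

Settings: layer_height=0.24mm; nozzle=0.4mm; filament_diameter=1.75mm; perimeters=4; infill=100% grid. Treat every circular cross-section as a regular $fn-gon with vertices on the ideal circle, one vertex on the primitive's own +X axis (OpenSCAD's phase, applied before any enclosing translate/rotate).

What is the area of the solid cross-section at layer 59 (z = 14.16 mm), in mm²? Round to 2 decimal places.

85.56 mm²

At z = 14.16 mm: the r=5.5 cylinder gives a regular 8-gon of circumradius 5.5 (constant along its height) (area = (8/2)·5.500²·sin(360°/8) = 85.56 mm²); (whole slice rotated 45° about Z — lengths, areas and connectivity unchanged). Overall, the cross-section is a single solid region. Net area = 85.56 mm².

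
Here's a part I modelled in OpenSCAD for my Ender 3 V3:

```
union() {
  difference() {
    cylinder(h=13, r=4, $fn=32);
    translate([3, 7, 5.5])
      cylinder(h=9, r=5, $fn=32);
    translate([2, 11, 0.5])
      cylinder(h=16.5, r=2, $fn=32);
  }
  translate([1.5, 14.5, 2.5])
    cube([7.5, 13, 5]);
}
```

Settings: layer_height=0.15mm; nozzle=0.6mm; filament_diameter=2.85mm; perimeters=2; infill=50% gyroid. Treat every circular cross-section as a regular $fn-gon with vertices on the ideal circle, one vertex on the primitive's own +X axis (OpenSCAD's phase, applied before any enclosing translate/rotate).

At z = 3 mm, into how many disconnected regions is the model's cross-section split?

At z = 3 mm: the r=4 cylinder gives a regular 32-gon of circumradius 4 (constant along its height); the cylinder at (3, 7) is absent (z outside [5.5, 14.5]); the cylinder at (2, 11): section is a regular 32-gon, circumradius r=2; Taking the first minus the rest: starting from the r=4 cylinder, the r=2 cylinder at (2, 11) misses the remaining region (no effect) — 1 connected region; the cube at (1.5, 14.5) is present — its section is the full 7.5×13 rectangle; Merging all regions: the 2 present regions are separate (no shared area or edge), so areas and boundary lengths simply add and each stays a separate island — 2 connected regions. The result has 2 disconnected regions.

2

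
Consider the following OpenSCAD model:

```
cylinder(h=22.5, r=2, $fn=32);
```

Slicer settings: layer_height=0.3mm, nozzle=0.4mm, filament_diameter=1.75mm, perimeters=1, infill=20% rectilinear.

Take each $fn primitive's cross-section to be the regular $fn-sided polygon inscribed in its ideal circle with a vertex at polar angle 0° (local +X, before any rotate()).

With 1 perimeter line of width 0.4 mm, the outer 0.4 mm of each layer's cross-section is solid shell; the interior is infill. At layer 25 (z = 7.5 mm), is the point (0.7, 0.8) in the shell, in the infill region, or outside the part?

At z = 7.5 mm: the r=2 cylinder contributes a regular 32-gon of circumradius 2. Overall, the cross-section is a single solid region. The nearest boundary edge runs (1.41, 1.41)→(1.11, 1.66); distance from the point to it = 0.93 mm. The point is inside the cross-section and 0.93 mm from the nearest boundary — more than the 0.4 mm shell width (1 × 0.4), so it's in the infill interior.

infill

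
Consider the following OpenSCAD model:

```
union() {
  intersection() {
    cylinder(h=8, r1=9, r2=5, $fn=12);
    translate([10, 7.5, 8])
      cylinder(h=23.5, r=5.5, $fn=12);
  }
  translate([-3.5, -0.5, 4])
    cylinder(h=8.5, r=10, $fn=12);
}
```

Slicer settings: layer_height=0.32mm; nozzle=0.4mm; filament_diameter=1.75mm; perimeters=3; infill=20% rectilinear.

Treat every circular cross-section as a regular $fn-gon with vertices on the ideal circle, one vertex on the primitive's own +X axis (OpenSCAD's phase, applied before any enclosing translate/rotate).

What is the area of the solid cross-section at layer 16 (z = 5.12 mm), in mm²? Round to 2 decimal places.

300.00 mm²

At z = 5.12 mm: the cone contributes a regular 12-gon of circumradius 6.440 (interpolated between r1=9 and r2=5 at t=0.640) (area = (12/2)·6.440²·sin(360°/12) = 124.42 mm²); the cylinder at (10, 7.5) does not reach this height (z outside [8, 31.5]); Taking the intersection: at least one operand is absent at this height, so nothing remains; the cylinder at (-3.5, -0.5): section is a regular 12-gon, circumradius r=10 (area = (12/2)·10.000²·sin(360°/12) = 300.00 mm²); Taking the union: only the r=10 cylinder at (-3.5, -0.5) is present, so the union is just that shape — area = 300.00 mm². Overall, the cross-section is a single solid region. Net area = 300.00 mm².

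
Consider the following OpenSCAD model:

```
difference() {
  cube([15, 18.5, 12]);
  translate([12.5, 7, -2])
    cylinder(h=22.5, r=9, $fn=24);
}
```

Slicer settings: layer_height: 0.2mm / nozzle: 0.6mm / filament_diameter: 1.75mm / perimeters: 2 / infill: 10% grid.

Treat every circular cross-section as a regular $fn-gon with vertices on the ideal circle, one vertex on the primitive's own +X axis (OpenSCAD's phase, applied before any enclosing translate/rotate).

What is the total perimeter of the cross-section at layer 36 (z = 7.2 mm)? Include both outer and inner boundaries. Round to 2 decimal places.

At z = 7.2 mm: the cube (footprint 15×18.5) is included at this height (perimeter 67.00 mm); the r=9 cylinder at (12.5, 7) contributes a regular 24-gon of circumradius 9 (perimeter = 2·24·9.000·sin(180°/24) = 56.39 mm); After the difference (first − rest): starting from the 15×18.5 cube, the r=9 cylinder at (12.5, 7) partially overlaps it — only the 157.96 mm² overlap (of its 251.57 mm²) is removed, clipping the outline — boundary = 68.07 mm. Overall, the cross-section is a single solid region. Total boundary length (outer) = 68.07 mm.

68.07 mm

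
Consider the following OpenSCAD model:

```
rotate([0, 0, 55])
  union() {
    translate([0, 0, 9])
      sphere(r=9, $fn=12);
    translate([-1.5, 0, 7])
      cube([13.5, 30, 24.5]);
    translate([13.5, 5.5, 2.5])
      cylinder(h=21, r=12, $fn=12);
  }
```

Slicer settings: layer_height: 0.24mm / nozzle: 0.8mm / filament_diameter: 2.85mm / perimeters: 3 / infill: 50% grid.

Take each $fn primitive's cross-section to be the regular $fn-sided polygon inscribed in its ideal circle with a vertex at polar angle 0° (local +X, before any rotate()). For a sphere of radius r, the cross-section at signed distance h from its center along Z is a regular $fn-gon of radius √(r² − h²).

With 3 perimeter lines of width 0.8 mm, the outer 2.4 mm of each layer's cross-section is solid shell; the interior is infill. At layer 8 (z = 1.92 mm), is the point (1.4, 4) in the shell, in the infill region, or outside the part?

At z = 1.92 mm: the r=9 sphere slices to a regular 12-gon of circumradius 5.556 (√(r²−h²) with h=7.08 from center); the cube at (-1.5, 0) does not reach this height (z outside [7, 31.5]); the cylinder at (13.5, 5.5) is not intersected at this z (z outside [2.5, 23.5]); Combining (union): only the r=9 sphere is present, so the union is just that shape — 1 connected region; (rotated 55° about Z; rotation is an isometry so areas/perimeters/island counts are preserved). Overall, the cross-section is a single solid region. Undo the 55° rotation: the query point maps to (4.080, 1.147) in the un-rotated model frame. The nearest boundary edge runs (5.56, 0.00)→(4.81, 2.78); distance from the point to it = 1.13 mm. The point is inside the cross-section, 1.13 mm from the nearest boundary — within the 2.4 mm shell band (3 × 0.8).

shell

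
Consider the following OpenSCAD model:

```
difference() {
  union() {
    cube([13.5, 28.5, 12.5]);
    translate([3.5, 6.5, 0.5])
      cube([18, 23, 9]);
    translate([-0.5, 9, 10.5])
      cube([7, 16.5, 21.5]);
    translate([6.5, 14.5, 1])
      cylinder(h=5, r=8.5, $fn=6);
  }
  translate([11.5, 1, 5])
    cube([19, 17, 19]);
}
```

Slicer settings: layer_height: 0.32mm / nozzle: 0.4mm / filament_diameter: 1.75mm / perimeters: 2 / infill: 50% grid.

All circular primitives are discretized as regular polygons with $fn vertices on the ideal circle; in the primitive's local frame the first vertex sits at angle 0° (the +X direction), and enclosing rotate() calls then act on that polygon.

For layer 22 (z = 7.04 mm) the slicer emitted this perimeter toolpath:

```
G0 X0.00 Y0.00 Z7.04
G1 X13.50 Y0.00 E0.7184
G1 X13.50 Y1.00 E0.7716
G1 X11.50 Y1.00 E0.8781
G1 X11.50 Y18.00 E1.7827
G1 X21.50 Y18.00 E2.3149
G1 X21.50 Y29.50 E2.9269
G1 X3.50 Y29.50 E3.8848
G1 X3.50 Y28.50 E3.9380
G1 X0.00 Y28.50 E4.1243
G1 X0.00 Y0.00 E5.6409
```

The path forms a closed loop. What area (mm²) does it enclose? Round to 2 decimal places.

452.75 mm²

Apply the shoelace formula to the sequence of (X, Y) vertices; enclosed area = 452.75 mm².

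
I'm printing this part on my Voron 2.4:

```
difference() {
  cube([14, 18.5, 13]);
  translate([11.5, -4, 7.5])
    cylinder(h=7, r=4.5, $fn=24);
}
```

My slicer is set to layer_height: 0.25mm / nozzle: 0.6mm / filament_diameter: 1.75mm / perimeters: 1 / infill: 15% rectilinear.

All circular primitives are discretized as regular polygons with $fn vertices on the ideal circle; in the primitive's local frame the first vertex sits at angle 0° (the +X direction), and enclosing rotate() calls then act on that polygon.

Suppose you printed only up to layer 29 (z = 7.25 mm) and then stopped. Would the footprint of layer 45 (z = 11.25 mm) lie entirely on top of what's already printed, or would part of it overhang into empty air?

entirely on top

Compare the two slices. At z = 7.25: the cube is present — its section is the full 14×18.5 rectangle (area 259.00 mm²); the cylinder at (11.5, -4) is absent (z outside [7.5, 14.5]); Taking the first minus the rest: none of the subtracted shapes is present at this height, so the 14×18.5 cube is unchanged — area = 259.00 mm². At z = 11.25: the 14×18.5 cube contributes its full rectangle (area 259.00 mm²); the cylinder at (11.5, -4): section is a regular 24-gon, circumradius r=4.5 (area = (24/2)·4.500²·sin(360°/24) = 62.89 mm²); Taking the first minus the rest: starting from the 14×18.5 cube (259.00 mm²), the r=4.5 cylinder at (11.5, -4) partially overlaps it — only the 1.28 mm² overlap (of its 62.89 mm²) is removed, clipping the outline — area = 257.72 mm². Checking containment: the cross-section at z = 11.25 is a subset of the cross-section at z = 7.25.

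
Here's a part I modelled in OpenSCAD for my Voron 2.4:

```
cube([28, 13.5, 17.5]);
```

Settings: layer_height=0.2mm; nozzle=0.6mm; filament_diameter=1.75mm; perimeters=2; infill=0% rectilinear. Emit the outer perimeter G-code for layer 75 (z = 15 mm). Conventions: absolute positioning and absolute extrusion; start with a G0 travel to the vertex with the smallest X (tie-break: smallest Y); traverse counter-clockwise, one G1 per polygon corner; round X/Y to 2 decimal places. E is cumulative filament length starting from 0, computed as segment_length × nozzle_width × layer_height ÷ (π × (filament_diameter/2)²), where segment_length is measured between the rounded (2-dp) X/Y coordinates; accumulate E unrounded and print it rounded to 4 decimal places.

G0 X0.00 Y0.00 Z15.00
G1 X28.00 Y0.00 E1.3969
G1 X28.00 Y13.50 E2.0704
G1 X0.00 Y13.50 E3.4674
G1 X0.00 Y0.00 E4.1409

At z = 15 mm: the cube is present — its section is the full 28×13.5 rectangle. The outline is a single polygon with 4 vertices. Extrusion per mm of travel: 0.6 × 0.2 / (π × 0.875²) = 0.049890. Accumulating E over each segment gives final E = 4.1409.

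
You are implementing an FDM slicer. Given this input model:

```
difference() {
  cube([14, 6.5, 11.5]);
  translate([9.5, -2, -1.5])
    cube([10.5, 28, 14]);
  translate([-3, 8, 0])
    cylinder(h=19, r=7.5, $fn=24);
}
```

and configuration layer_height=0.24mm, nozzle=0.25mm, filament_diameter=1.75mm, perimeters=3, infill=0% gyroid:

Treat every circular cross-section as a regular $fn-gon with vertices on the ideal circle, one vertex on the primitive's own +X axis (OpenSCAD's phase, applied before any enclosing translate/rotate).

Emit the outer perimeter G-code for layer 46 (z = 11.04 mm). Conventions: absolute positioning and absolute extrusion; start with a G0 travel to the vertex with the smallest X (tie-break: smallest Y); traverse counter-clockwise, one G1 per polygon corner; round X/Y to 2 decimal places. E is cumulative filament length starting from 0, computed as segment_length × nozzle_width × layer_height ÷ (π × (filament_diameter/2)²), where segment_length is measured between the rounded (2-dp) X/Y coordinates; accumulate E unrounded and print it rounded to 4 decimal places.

At z = 11.04 mm: the cube (footprint 14×6.5) is included at this height; the cube at (9.5, -2) (footprint 10.5×28) is included at this height; the r=7.5 cylinder at (-3, 8) gives a regular 24-gon of circumradius 7.5 (constant along its height); Subtracting the remaining from the first: starting from the 14×6.5 cube, the 10.5×28 cube at (9.5, -2) partially overlaps it — only the 29.25 mm² overlap (of its 294.00 mm²) is removed, clipping the outline; the r=7.5 cylinder at (-3, 8) partially overlaps it — only the 15.32 mm² overlap (of its 174.70 mm²) is removed, clipping the outline — 1 connected region. The outline is a single polygon with 9 vertices. Extrusion per mm of travel: 0.25 × 0.24 / (π × 0.875²) = 0.024945. Accumulating E over each segment gives final E = 0.7364.

G0 X0.00 Y0.00 Z11.04
G1 X9.50 Y0.00 E0.2370
G1 X9.50 Y6.50 E0.3991
G1 X4.30 Y6.50 E0.5288
G1 X4.24 Y6.06 E0.5399
G1 X3.50 Y4.25 E0.5887
G1 X2.30 Y2.70 E0.6376
G1 X0.75 Y1.50 E0.6865
G1 X0.00 Y1.19 E0.7067
G1 X0.00 Y0.00 E0.7364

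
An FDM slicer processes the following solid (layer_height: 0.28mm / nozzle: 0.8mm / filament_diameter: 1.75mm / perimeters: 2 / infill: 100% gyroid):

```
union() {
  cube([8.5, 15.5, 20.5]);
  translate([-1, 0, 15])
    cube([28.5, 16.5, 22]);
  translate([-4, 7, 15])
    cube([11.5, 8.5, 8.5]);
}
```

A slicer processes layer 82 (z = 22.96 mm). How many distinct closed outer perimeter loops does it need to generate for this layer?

At z = 22.96 mm: the cube does not reach this height (z outside [0, 20.5]); the cube at (-1, 0) (footprint 28.5×16.5) is included at this height; the 11.5×8.5 cube at (-4, 7) contributes its full rectangle; Combining (union): the regions partially overlap (shared area 72.25 mm²), so overlapping operands fuse into one piece — 1 connected region. The result has 1 disconnected region.

1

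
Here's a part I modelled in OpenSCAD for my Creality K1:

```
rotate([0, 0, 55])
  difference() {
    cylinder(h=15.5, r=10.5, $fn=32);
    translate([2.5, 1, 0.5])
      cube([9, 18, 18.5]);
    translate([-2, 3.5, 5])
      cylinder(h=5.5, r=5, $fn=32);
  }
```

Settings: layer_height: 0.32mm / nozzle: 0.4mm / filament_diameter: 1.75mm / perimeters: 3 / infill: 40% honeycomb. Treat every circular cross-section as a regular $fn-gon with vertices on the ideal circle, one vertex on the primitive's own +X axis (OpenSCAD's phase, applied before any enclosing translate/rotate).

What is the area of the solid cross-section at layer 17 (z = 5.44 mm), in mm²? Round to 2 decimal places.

215.34 mm²

At z = 5.44 mm: the cylinder: section is a regular 32-gon, circumradius r=10.5 (area = (32/2)·10.500²·sin(360°/32) = 344.14 mm²); the cube at (2.5, 1) (footprint 9×18) is included at this height (area 162.00 mm²); the r=5 cylinder at (-2, 3.5) contributes a regular 32-gon of circumradius 5 (area = (32/2)·5.000²·sin(360°/32) = 78.04 mm²); Taking the first minus the rest: starting from the r=10.5 cylinder (344.14 mm²), the 9×18 cube at (2.5, 1) partially overlaps it — only the 52.16 mm² overlap (of its 162.00 mm²) is removed, clipping the outline; the r=5 cylinder at (-2, 3.5) partially overlaps it — only the 76.64 mm² overlap (of its 78.04 mm²) is removed, clipping the outline — area = 215.34 mm²; (whole slice rotated 55° about Z — lengths, areas and connectivity unchanged). Overall, the cross-section is a single solid region. Net area = 215.34 mm².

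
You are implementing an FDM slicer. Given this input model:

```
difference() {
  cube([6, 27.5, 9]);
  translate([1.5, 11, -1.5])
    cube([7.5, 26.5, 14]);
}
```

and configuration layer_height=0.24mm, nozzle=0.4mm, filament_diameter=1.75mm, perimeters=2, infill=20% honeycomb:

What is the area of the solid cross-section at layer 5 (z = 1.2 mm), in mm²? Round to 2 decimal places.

At z = 1.2 mm: the cube (footprint 6×27.5) is included at this height (area 165.00 mm²); the 7.5×26.5 cube at (1.5, 11) contributes its full rectangle (area 198.75 mm²); Taking the first minus the rest: starting from the 6×27.5 cube (165.00 mm²), the 7.5×26.5 cube at (1.5, 11) partially overlaps it — only the 74.25 mm² overlap (of its 198.75 mm²) is removed, clipping the outline — area = 90.75 mm². Overall, the cross-section is a single solid region. Net area = 90.75 mm².

90.75 mm²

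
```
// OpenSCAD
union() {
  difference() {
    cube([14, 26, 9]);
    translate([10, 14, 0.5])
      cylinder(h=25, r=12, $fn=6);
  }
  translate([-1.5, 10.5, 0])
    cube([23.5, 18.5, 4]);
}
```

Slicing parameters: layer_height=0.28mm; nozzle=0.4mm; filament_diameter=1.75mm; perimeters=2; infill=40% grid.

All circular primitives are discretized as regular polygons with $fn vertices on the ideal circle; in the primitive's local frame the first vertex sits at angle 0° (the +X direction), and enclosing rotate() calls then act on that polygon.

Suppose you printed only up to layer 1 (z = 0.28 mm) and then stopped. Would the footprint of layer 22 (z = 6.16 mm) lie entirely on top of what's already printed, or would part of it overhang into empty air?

Compare the two slices. At z = 0.28: the cube (footprint 14×26) is included at this height (area 364.00 mm²); the cylinder at (10, 14) is not intersected at this z (z outside [0.5, 25.5]); After the difference (first − rest): none of the subtracted shapes is present at this height, so the 14×26 cube is unchanged — area = 364.00 mm²; the cube at (-1.5, 10.5) (footprint 23.5×18.5) is included at this height (area 434.75 mm²); Merging all regions: the regions partially overlap — summed areas 798.75 mm² minus the doubly-counted overlap 217.00 mm² gives 581.75 mm² — area = 581.75 mm². At z = 6.16: the cube is present — its section is the full 14×26 rectangle (area 364.00 mm²); the r=12 cylinder at (10, 14) contributes a regular 6-gon of circumradius 12 (area = (6/2)·12.000²·sin(360°/6) = 374.12 mm²); After the difference (first − rest): starting from the 14×26 cube (364.00 mm²), the r=12 cylinder at (10, 14) partially overlaps it — only the 263.27 mm² overlap (of its 374.12 mm²) is removed, clipping the outline — area = 100.73 mm²; the cube at (-1.5, 10.5) does not reach this height (z outside [0, 4]); Combining (union): only that combined region is present, so the union is just that shape — area = 100.73 mm². Checking containment: the cross-section at z = 6.16 is a subset of the cross-section at z = 0.28.

entirely on top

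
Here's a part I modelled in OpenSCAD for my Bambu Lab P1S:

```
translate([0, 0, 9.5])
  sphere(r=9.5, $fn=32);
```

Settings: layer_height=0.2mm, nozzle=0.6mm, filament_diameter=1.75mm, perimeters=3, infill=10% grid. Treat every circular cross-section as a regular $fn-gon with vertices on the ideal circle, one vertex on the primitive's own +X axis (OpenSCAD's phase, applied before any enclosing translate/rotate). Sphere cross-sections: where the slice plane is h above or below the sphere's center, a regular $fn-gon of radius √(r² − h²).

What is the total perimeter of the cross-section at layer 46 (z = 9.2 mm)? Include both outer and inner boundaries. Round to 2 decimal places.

At z = 9.2 mm: the r=9.5 sphere slices to a regular 32-gon of circumradius 9.495 (√(r²−h²) with h=0.3 from center) (perimeter = 2·32·9.495·sin(180°/32) = 59.56 mm). Overall, the cross-section is a single solid region. Total boundary length (outer) = 59.56 mm.

59.56 mm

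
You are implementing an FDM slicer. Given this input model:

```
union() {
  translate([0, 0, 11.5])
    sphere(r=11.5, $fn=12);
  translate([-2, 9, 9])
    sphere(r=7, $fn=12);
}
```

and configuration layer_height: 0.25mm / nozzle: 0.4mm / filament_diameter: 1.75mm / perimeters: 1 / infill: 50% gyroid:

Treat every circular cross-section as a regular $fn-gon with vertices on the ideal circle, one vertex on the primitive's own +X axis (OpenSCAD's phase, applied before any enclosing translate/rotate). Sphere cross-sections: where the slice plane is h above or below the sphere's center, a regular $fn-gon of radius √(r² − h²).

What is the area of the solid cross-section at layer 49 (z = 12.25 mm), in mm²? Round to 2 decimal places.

At z = 12.25 mm: the r=11.5 sphere contributes a regular 12-gon of circumradius √(11.5²−0.75²) = 11.476 (area = (12/2)·11.476²·sin(360°/12) = 395.06 mm²); the r=7 sphere at (-2, 9) slices to a regular 12-gon of circumradius 6.200 (√(r²−h²) with h=3.25 from center) (area = (12/2)·6.200²·sin(360°/12) = 115.31 mm²); Merging all regions: the regions partially overlap — summed areas 510.37 mm² minus the doubly-counted overlap 74.74 mm² gives 435.63 mm² — area = 435.63 mm². Overall, the cross-section is a single solid region. Net area = 435.63 mm².

435.63 mm²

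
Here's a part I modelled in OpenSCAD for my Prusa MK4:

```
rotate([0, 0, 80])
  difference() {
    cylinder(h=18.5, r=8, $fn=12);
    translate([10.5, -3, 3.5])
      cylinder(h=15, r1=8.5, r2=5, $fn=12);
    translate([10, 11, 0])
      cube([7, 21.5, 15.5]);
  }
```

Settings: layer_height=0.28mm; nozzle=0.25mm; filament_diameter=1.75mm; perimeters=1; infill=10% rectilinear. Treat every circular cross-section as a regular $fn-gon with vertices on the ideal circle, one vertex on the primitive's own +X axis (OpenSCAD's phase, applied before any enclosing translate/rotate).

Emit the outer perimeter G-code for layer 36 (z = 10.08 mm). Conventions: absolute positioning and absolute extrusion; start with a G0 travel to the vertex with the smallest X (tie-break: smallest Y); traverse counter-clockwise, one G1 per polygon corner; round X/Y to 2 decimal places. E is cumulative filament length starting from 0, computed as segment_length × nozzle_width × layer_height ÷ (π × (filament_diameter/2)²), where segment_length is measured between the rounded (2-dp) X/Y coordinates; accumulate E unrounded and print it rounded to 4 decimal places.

At z = 10.08 mm: the r=8 cylinder gives a regular 12-gon of circumradius 8 (constant along its height); the cone at (10.5, -3) (r1=8.5→r2=5) has section circumradius 6.965 here — a regular 12-gon; the cube at (10, 11) (footprint 7×21.5) is included at this height; Taking the first minus the rest: starting from the r=8 cylinder, the cone at (10.5, -3) partially overlaps it — only the 24.49 mm² overlap (of its 145.52 mm²) is removed, clipping the outline; the 7×21.5 cube at (10, 11) misses the remaining region (no effect) — 1 connected region; (whole slice rotated 80° about Z — lengths, areas and connectivity unchanged). The outline is a single polygon with 15 vertices. Extrusion per mm of travel: 0.25 × 0.28 / (π × 0.875²) = 0.029103. Accumulating E over each segment gives final E = 1.4509.

G0 X-7.88 Y1.39 Z10.08
G1 X-7.52 Y-2.74 E0.1206
G1 X-5.14 Y-6.13 E0.2412
G1 X-1.39 Y-7.88 E0.3616
G1 X2.74 Y-7.52 E0.4823
G1 X6.13 Y-5.14 E0.6028
G1 X7.88 Y-1.39 E0.7233
G1 X7.52 Y2.74 E0.8439
G1 X7.14 Y3.27 E0.8629
G1 X3.57 Y2.96 E0.9672
G1 X0.30 Y4.48 E1.0721
G1 X-1.77 Y7.44 E1.1772
G1 X-1.78 Y7.60 E1.1819
G1 X-2.74 Y7.52 E1.2099
G1 X-6.13 Y5.14 E1.3305
G1 X-7.88 Y1.39 E1.4509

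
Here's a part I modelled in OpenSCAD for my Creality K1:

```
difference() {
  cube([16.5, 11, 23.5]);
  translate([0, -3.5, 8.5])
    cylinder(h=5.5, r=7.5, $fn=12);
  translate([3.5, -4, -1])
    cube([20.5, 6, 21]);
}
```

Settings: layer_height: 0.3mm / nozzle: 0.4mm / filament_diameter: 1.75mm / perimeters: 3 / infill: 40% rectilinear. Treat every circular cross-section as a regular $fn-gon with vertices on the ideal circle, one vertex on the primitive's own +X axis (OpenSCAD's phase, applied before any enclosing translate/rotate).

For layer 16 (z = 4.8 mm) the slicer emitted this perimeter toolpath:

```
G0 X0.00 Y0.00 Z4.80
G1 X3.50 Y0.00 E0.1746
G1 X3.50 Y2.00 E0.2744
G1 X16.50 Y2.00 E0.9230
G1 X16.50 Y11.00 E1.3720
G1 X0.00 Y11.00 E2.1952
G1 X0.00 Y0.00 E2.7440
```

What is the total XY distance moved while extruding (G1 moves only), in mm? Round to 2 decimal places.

55.00 mm

Sum the Euclidean lengths of each G1 segment: total = 55.00 mm.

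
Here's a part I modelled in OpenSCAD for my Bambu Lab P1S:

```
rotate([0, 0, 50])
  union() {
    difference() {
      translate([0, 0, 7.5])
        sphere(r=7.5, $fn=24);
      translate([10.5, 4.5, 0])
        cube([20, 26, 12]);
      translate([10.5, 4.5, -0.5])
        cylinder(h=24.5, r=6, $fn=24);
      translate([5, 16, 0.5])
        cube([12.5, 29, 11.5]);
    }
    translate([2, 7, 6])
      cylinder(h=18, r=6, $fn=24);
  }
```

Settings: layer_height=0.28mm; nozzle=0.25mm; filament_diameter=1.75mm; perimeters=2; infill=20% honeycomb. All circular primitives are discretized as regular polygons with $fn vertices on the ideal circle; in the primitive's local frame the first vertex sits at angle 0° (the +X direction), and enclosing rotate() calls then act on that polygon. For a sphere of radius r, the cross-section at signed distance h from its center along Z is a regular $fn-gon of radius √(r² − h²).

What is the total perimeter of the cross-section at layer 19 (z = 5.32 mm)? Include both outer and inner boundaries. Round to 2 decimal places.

At z = 5.32 mm: the sphere: section is a regular 24-gon, circumradius = √(r²−h²) = √(7.5²−2.18²) = 7.176 (perimeter = 2·24·7.176·sin(180°/24) = 44.96 mm); the cube at (10.5, 4.5) is present — its section is the full 20×26 rectangle (perimeter 92.00 mm); the r=6 cylinder at (10.5, 4.5) contributes a regular 24-gon of circumradius 6 (perimeter = 2·24·6.000·sin(180°/24) = 37.59 mm); the 12.5×29 cube at (5, 16) contributes its full rectangle (perimeter 83.00 mm); After the difference (first − rest): starting from the r=7.5 sphere, the 20×26 cube at (10.5, 4.5) misses the remaining region (no effect); the r=6 cylinder at (10.5, 4.5) partially overlaps it — only the 7.24 mm² overlap (of its 111.81 mm²) is removed, clipping the outline; the 12.5×29 cube at (5, 16) misses the remaining region (no effect) — boundary = 45.08 mm; the cylinder at (2, 7) is not intersected at this z (z outside [6, 24]); Combining (union): only that combined region is present, so the union is just that shape — boundary = 45.08 mm; (rotated 50° about Z; rotation is an isometry so areas/perimeters/island counts are preserved). Overall, the cross-section is a single solid region. Total boundary length (outer) = 45.08 mm.

45.08 mm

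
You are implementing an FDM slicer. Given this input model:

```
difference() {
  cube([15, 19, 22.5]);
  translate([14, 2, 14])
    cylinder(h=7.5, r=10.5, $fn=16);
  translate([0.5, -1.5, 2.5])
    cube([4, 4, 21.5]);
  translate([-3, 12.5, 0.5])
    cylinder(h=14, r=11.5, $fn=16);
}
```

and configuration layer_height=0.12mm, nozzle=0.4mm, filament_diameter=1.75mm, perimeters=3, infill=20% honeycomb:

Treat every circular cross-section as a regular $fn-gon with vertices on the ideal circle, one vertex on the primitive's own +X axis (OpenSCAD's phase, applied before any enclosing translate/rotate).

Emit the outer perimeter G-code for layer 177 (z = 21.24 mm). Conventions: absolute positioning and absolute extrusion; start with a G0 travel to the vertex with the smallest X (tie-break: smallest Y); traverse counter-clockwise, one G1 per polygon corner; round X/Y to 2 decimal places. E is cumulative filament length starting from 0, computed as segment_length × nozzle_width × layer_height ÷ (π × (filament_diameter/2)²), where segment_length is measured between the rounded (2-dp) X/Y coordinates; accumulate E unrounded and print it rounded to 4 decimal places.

At z = 21.24 mm: the cube (footprint 15×19) is included at this height; the r=10.5 cylinder at (14, 2) contributes a regular 16-gon of circumradius 10.5; the 4×4 cube at (0.5, -1.5) contributes its full rectangle; the cylinder at (-3, 12.5) does not reach this height (z outside [0.5, 14.5]); Subtracting the remaining from the first: starting from the 15×19 cube, the r=10.5 cylinder at (14, 2) partially overlaps it — only the 117.38 mm² overlap (of its 337.53 mm²) is removed, clipping the outline; the 4×4 cube at (0.5, -1.5) partially overlaps it — only the 7.92 mm² overlap (of its 16.00 mm²) is removed, clipping the outline — 1 connected region. The outline is a single polygon with 11 vertices. Extrusion per mm of travel: 0.4 × 0.12 / (π × 0.875²) = 0.019956. Accumulating E over each segment gives final E = 1.2711.

G0 X0.00 Y0.00 Z21.24
G1 X0.50 Y0.00 E0.0100
G1 X0.50 Y2.50 E0.0599
G1 X3.60 Y2.50 E0.1217
G1 X4.30 Y6.02 E0.1934
G1 X6.58 Y9.42 E0.2750
G1 X9.98 Y11.70 E0.3567
G1 X14.00 Y12.50 E0.4385
G1 X15.00 Y12.30 E0.4589
G1 X15.00 Y19.00 E0.5926
G1 X0.00 Y19.00 E0.8919
G1 X0.00 Y0.00 E1.2711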